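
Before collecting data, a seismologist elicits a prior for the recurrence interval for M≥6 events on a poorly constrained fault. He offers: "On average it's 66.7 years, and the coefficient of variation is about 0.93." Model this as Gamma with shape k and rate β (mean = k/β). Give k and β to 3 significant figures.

k ≈ 1.16, β ≈ 0.0173

For Gamma(k, rate β): mean = k/β, variance = k/β², so CV = 1/√k.
CV = 0.93, hence k = 1/CV² = 1.16.
Then β = k/mean = 1.16/66.7 = 0.0173.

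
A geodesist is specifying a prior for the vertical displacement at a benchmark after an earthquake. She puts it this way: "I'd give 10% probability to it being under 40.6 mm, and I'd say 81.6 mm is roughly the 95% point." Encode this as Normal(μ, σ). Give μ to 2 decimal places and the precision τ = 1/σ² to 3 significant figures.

For Normal(μ,σ), the p-quantile is μ + z_p·σ. Here z_{0.1} = -1.282, z_{0.95} = 1.645.
So 40.6 = μ − 1.282σ and 81.6 = μ + 1.645σ.
Subtracting: σ = (81.6 − 40.6)/(1.645 − (-1.282)) = 14.01.
Then μ = 40.6 − (-1.282)·14.01 = 58.56.
Precision τ = 1/σ² = 1/14.01² = 0.00509.

μ = 58.56, τ = 0.00509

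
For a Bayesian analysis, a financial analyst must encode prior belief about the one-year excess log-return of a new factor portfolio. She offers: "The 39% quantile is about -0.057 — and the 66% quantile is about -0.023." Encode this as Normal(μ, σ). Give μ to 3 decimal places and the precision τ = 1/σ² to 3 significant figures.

The p-quantile of Normal(μ,σ) is μ + z_p·σ, with z_{0.39} = -0.2793 and z_{0.66} = 0.4125.
Eliminate σ: μ = (z₂·x₁ − z₁·x₂)/(z₂ − z₁) = (0.4125·-0.057 − (-0.2793)·-0.023)/0.6918 = -0.043.
Then σ = (x₂ − x₁)/(z₂ − z₁) = (-0.023 − -0.057)/0.6918 = 0.049.
Precision τ = 1/σ² = 1/0.04915² = 414.

μ = -0.043, τ = 414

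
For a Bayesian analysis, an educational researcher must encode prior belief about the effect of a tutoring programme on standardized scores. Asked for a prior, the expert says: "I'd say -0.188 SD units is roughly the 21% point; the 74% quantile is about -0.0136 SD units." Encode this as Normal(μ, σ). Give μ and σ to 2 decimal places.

μ = -0.09, σ = 0.12

For Normal(μ,σ), the p-quantile is μ + z_p·σ. Here z_{0.21} = -0.8064, z_{0.74} = 0.6433.
So -0.188 = μ − 0.8064σ and -0.0136 = μ + 0.6433σ.
Subtracting: σ = (-0.0136 − -0.188)/(0.6433 − (-0.8064)) = 0.12.
Then μ = -0.188 − (-0.8064)·0.12 = -0.09.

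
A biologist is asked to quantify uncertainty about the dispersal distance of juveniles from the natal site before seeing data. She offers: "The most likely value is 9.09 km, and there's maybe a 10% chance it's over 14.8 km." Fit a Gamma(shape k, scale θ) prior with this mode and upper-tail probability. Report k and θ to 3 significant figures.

Gamma(k,θ) with k>1 has mode (k−1)θ, so θ = 9.09/(k−1).
Need P(X < 14.8) = 0.9 with θ tied to k this way. Start at k = 2, θ = 9.09: P(X<14.8) ≈ 0.484.
Too low — raise k to concentrate. Iterating converges to k ≈ 8.93.
Then θ = 9.09/(8.93−1) ≈ 1.15.

k ≈ 8.93, θ ≈ 1.15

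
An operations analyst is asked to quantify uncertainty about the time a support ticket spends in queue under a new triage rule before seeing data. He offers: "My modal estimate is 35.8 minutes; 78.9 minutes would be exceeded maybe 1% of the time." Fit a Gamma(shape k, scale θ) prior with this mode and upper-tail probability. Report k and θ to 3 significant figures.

k ≈ 8.72, θ ≈ 4.64

Gamma(k,θ) with k>1 has mode (k−1)θ, so θ = 35.8/(k−1).
Need P(X < 78.9) = 0.99 with θ tied to k this way. Start at k = 2, θ = 35.8: P(X<78.9) ≈ 0.646.
Too low — raise k to concentrate. Iterating converges to k ≈ 8.72.
Then θ = 35.8/(8.72−1) ≈ 4.64.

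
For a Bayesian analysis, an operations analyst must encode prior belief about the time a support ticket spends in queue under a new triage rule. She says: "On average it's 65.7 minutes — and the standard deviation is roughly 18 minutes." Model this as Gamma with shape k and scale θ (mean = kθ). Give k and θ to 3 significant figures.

For Gamma(k, scale θ): mean = kθ, variance = kθ², so CV = 1/√k.
CV = SD/mean = 18/65.7 = 0.274, hence k = 1/CV² = 13.3.
Then θ = mean/k = 65.7/13.3 = 4.93.

k ≈ 13.3, θ ≈ 4.93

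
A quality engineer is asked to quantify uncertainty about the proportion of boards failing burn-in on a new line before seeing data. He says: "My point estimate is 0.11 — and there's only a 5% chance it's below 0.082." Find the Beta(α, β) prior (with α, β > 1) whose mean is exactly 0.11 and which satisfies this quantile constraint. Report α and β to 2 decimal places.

With mean 0.11 fixed, write α = 0.11s, β = 0.89s where s = α+β.
Need P(θ < 0.082) = 0.05 under Beta(0.11s, 0.89s). Normal approximation: (q−m)/√(m(1−m)/s) ≈ z_{0.05} = -1.64, so s ≈ 0.11·0.89·(-1.64)²/(0.082−0.11)² = 337.8.
At s = 337.8: P(θ<0.082) ≈ 0.041. Adjusting to match 0.05 gives s ≈ 302.73.
So α = 0.11·302.73 ≈ 33.30, β = 0.89·302.73 ≈ 269.43.

α ≈ 33.30, β ≈ 269.43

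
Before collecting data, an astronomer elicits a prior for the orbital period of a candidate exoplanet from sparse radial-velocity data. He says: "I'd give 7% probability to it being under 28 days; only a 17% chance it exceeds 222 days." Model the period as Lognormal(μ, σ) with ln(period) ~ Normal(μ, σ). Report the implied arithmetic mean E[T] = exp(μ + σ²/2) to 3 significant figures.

E[T] ≈ 142 days

If T ~ Lognormal(μ,σ) then ln T ~ Normal(μ,σ), so the p-quantile of ln T is μ + z_p·σ.
ln(28) = 3.332 and ln(222) = 5.403; z_{0.07} = -1.476, z_{0.83} = 0.9542.
σ = (5.403 − 3.332)/(0.9542 − (-1.476)) = 0.852.
μ = 3.332 − (-1.476)·0.852 = 4.590.
E[T] = exp(μ + σ²/2) = exp(4.590 + 0.3630) = 142 days.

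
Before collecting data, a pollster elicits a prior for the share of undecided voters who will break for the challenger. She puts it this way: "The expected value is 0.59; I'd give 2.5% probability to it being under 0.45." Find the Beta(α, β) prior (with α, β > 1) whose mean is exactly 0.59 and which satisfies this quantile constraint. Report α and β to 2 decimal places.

α ≈ 28.56, β ≈ 19.85

With mean 0.59 fixed, write α = 0.59s, β = 0.41s where s = α+β.
Need P(θ < 0.45) = 0.025 under Beta(0.59s, 0.41s). Normal approximation: (q−m)/√(m(1−m)/s) ≈ z_{0.025} = -1.96, so s ≈ 0.59·0.41·(-1.96)²/(0.45−0.59)² = 47.4.
At s = 47.4: P(θ<0.45) ≈ 0.026. Adjusting to match 0.025 gives s ≈ 48.41.
So α = 0.59·48.41 ≈ 28.56, β = 0.41·48.41 ≈ 19.85.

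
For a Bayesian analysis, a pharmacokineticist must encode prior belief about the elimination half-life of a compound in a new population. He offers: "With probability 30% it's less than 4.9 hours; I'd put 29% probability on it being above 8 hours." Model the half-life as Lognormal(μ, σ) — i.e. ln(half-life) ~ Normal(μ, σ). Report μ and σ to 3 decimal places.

μ ≈ 1.828, σ ≈ 0.455

If T ~ Lognormal(μ,σ) then ln T ~ Normal(μ,σ), so the p-quantile of ln T is μ + z_p·σ.
ln(4.9) = 1.589 and ln(8) = 2.079; z_{0.3} = -0.5244, z_{0.71} = 0.5534.
σ = (2.079 − 1.589)/(0.5534 − (-0.5244)) = 0.455.
μ = 1.589 − (-0.5244)·0.455 = 1.828.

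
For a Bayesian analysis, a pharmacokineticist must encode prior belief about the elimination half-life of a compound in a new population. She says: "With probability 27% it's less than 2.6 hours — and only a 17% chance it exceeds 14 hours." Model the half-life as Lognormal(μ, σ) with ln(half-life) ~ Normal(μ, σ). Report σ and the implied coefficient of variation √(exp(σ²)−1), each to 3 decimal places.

σ ≈ 1.074, CV ≈ 1.474

If T ~ Lognormal(μ,σ) then ln T ~ Normal(μ,σ), so the p-quantile of ln T is μ + z_p·σ.
ln(2.6) = 0.9555 and ln(14) = 2.639; z_{0.27} = -0.6128, z_{0.83} = 0.9542.
σ = (2.639 − 0.9555)/(0.9542 − (-0.6128)) = 1.074.
μ = 0.9555 − (-0.6128)·1.074 = 1.614.
CV = √(exp(σ²)−1) = √(exp(1.1543)−1) = 1.474.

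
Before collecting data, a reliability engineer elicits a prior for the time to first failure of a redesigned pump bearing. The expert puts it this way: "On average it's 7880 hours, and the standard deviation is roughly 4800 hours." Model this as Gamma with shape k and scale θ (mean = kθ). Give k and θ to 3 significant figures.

k ≈ 2.7, θ ≈ 2920

For Gamma(k, scale θ): mean = kθ, variance = kθ², so CV = 1/√k.
CV = SD/mean = 4800/7880 = 0.6091, hence k = 1/CV² = 2.7.
Then θ = mean/k = 7880/2.7 = 2920.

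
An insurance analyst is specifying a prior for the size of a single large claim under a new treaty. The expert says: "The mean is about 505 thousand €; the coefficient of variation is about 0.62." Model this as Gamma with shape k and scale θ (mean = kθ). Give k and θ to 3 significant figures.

For Gamma(k, scale θ): mean = kθ, variance = kθ², so CV = 1/√k.
CV = 0.62, hence k = 1/CV² = 2.6.
Then θ = mean/k = 505/2.6 = 194.

k ≈ 2.6, θ ≈ 194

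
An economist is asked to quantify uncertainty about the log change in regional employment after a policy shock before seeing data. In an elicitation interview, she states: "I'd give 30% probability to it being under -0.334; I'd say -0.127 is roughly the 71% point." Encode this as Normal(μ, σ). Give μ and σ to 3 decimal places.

The p-quantile of Normal(μ,σ) is μ + z_p·σ, with z_{0.3} = -0.5244 and z_{0.71} = 0.5534.
Eliminate σ: μ = (z₂·x₁ − z₁·x₂)/(z₂ − z₁) = (0.5534·-0.334 − (-0.5244)·-0.127)/1.078 = -0.233.
Then σ = (x₂ − x₁)/(z₂ − z₁) = (-0.127 − -0.334)/1.078 = 0.192.

μ = -0.233, σ = 0.192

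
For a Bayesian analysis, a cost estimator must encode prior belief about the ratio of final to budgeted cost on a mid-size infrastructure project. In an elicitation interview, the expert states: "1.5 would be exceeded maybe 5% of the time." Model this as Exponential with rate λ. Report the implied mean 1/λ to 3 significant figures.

mean ≈ 0.501

P(T > 1.5) = e^(−λ·1.5) = 0.05, so λ = −ln(0.05)/1.5 = 2.
Mean = 1/λ = 0.501.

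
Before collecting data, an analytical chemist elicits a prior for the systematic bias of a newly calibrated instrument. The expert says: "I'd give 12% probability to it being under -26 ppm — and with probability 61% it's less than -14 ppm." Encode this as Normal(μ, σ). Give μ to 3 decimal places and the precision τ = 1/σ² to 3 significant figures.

μ = -16.305, τ = 0.0147

The p-quantile of Normal(μ,σ) is μ + z_p·σ, with z_{0.12} = -1.175 and z_{0.61} = 0.2793.
Eliminate σ: μ = (z₂·x₁ − z₁·x₂)/(z₂ − z₁) = (0.2793·-26 − (-1.175)·-14)/1.454 = -16.305.
Then σ = (x₂ − x₁)/(z₂ − z₁) = (-14 − -26)/1.454 = 8.251.
Precision τ = 1/σ² = 1/8.251² = 0.0147.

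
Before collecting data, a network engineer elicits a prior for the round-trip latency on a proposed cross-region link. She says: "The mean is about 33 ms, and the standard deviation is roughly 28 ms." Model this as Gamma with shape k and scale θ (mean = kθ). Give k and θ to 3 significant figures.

k ≈ 1.39, θ ≈ 23.8

For Gamma(k, scale θ): mean = kθ, variance = kθ², so CV = 1/√k.
CV = SD/mean = 28/33 = 0.8485, hence k = 1/CV² = 1.39.
Then θ = mean/k = 33/1.39 = 23.8.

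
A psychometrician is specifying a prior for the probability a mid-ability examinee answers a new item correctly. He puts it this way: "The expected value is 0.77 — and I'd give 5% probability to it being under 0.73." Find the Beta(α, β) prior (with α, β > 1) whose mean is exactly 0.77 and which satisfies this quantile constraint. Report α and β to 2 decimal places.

α ≈ 241.37, β ≈ 72.10

With mean 0.77 fixed, write α = 0.77s, β = 0.23s where s = α+β.
Need P(θ < 0.73) = 0.05 under Beta(0.77s, 0.23s). Normal approximation: (q−m)/√(m(1−m)/s) ≈ z_{0.05} = -1.64, so s ≈ 0.77·0.23·(-1.64)²/(0.73−0.77)² = 299.5.
At s = 299.5: P(θ<0.73) ≈ 0.054. Adjusting to match 0.05 gives s ≈ 313.46.
So α = 0.77·313.46 ≈ 241.37, β = 0.23·313.46 ≈ 72.10.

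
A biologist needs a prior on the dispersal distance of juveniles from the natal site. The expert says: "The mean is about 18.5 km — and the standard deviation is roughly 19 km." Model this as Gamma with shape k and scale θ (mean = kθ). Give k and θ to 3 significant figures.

For Gamma(k, scale θ): mean = kθ, variance = kθ², so CV = 1/√k.
CV = SD/mean = 19/18.5 = 1.027, hence k = 1/CV² = 0.948.
Then θ = mean/k = 18.5/0.948 = 19.5.

k ≈ 0.948, θ ≈ 19.5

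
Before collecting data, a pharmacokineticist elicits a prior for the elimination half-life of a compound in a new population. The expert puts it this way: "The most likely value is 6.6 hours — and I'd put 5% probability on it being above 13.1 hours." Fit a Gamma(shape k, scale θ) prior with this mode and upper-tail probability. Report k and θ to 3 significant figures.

k ≈ 6.9, θ ≈ 1.12

Gamma(k,θ) with k>1 has mode (k−1)θ, so θ = 6.6/(k−1).
Need P(X < 13.1) = 0.95 with θ tied to k this way. Start at k = 2, θ = 6.6: P(X<13.1) ≈ 0.590.
Too low — raise k to concentrate. Iterating converges to k ≈ 6.9.
Then θ = 6.6/(6.9−1) ≈ 1.12.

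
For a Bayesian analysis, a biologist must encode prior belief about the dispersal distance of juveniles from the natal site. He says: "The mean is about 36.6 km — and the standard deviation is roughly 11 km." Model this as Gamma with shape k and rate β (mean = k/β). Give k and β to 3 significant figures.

For Gamma(k, rate β): mean = k/β, variance = k/β², so CV = 1/√k.
CV = SD/mean = 11/36.6 = 0.3005, hence k = 1/CV² = 11.1.
Then β = k/mean = 11.1/36.6 = 0.302.

k ≈ 11.1, β ≈ 0.302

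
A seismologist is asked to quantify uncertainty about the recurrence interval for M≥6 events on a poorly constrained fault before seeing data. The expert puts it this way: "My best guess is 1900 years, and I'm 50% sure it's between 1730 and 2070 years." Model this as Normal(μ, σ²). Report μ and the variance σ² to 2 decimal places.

A symmetric 50% interval runs μ ± z·σ with z = 0.6745.
Half-width = 170, so σ = 170/0.6745 = 252.042 and σ² = 63525.36.
μ is the stated best guess, 1900.00.

μ = 1900.00, σ² = 63525.36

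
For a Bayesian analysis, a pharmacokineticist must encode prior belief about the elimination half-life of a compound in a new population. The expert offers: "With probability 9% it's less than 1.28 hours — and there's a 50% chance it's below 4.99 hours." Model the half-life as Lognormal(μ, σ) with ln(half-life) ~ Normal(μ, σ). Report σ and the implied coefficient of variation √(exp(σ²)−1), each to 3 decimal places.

If T ~ Lognormal(μ,σ) then ln T ~ Normal(μ,σ), so the p-quantile of ln T is μ + z_p·σ.
ln(1.28) = 0.2469 and ln(4.99) = 1.607; z_{0.09} = -1.341, z_{0.5} = 0.
σ = (1.607 − 0.2469)/(0 − (-1.341)) = 1.015.
μ = 0.2469 − (-1.341)·1.015 = 1.607.
CV = √(exp(σ²)−1) = √(exp(1.0298)−1) = 1.342.

σ ≈ 1.015, CV ≈ 1.342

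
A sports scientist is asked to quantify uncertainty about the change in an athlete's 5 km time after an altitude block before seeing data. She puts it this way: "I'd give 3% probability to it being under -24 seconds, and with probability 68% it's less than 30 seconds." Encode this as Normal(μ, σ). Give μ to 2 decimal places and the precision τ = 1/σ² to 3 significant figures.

μ = 19.25, τ = 0.00189

The p-quantile of Normal(μ,σ) is μ + z_p·σ, with z_{0.03} = -1.881 and z_{0.68} = 0.4677.
Eliminate σ: μ = (z₂·x₁ − z₁·x₂)/(z₂ − z₁) = (0.4677·-24 − (-1.881)·30)/2.348 = 19.25.
Then σ = (x₂ − x₁)/(z₂ − z₁) = (30 − -24)/2.348 = 22.99.
Precision τ = 1/σ² = 1/22.99² = 0.00189.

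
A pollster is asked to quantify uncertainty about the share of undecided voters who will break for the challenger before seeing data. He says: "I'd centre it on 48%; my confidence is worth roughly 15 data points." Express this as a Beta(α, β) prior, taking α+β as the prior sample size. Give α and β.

Under the effective-sample-size interpretation, Beta(α, β) has prior mean α/(α+β) and prior sample size α+β.
So α+β = 15 and α/(α+β) = 0.48, giving α = 0.48·15 = 7.2 and β = 15 − 7.2 = 7.8.

α = 7.2, β = 7.8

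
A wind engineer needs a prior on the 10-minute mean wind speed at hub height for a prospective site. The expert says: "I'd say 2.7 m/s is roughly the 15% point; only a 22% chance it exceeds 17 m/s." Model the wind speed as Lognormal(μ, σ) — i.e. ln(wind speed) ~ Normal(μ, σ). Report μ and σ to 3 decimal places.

If T ~ Lognormal(μ,σ) then ln T ~ Normal(μ,σ), so the p-quantile of ln T is μ + z_p·σ.
ln(2.7) = 0.9933 and ln(17) = 2.833; z_{0.15} = -1.036, z_{0.78} = 0.7722.
σ = (2.833 − 0.9933)/(0.7722 − (-1.036)) = 1.017.
μ = 0.9933 − (-1.036)·1.017 = 2.048.

μ ≈ 2.048, σ ≈ 1.017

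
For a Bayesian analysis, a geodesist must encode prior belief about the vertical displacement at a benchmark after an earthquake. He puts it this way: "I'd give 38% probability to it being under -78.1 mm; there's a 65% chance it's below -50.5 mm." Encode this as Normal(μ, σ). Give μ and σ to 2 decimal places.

μ = -65.89, σ = 39.95

The p-quantile of Normal(μ,σ) is μ + z_p·σ, with z_{0.38} = -0.3055 and z_{0.65} = 0.3853.
Eliminate σ: μ = (z₂·x₁ − z₁·x₂)/(z₂ − z₁) = (0.3853·-78.1 − (-0.3055)·-50.5)/0.6908 = -65.89.
Then σ = (x₂ − x₁)/(z₂ − z₁) = (-50.5 − -78.1)/0.6908 = 39.95.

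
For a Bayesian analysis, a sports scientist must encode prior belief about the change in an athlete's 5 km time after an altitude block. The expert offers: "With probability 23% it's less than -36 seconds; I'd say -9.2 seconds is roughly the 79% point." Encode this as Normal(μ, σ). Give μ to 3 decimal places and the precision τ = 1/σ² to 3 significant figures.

For Normal(μ,σ), the p-quantile is μ + z_p·σ. Here z_{0.23} = -0.7388, z_{0.79} = 0.8064.
So -36 = μ − 0.7388σ and -9.2 = μ + 0.8064σ.
Subtracting: σ = (-9.2 − -36)/(0.8064 − (-0.7388)) = 17.343.
Then μ = -36 − (-0.7388)·17.343 = -23.186.
Precision τ = 1/σ² = 1/17.34² = 0.00332.

μ = -23.186, τ = 0.00332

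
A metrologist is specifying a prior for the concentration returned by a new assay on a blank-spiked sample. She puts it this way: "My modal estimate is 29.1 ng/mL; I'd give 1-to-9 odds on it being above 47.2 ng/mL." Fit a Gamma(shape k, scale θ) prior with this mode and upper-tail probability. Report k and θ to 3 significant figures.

k ≈ 9.05, θ ≈ 3.62

Gamma(k,θ) with k>1 has mode (k−1)θ, so θ = 29.1/(k−1).
Need P(X < 47.2) = 0.9 with θ tied to k this way. Start at k = 2, θ = 29.1: P(X<47.2) ≈ 0.482.
Too low — raise k to concentrate. Iterating converges to k ≈ 9.05.
Then θ = 29.1/(9.05−1) ≈ 3.62.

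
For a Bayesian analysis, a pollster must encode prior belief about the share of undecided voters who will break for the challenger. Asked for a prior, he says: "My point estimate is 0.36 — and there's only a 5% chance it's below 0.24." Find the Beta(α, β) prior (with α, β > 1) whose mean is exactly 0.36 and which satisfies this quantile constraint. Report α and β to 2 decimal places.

With mean 0.36 fixed, write α = 0.36s, β = 0.64s where s = α+β.
Need P(θ < 0.24) = 0.05 under Beta(0.36s, 0.64s). Normal approximation: (q−m)/√(m(1−m)/s) ≈ z_{0.05} = -1.64, so s ≈ 0.36·0.64·(-1.64)²/(0.24−0.36)² = 43.3.
At s = 43.3: P(θ<0.24) ≈ 0.042. Adjusting to match 0.05 gives s ≈ 39.53.
So α = 0.36·39.53 ≈ 14.23, β = 0.64·39.53 ≈ 25.30.

α ≈ 14.23, β ≈ 25.30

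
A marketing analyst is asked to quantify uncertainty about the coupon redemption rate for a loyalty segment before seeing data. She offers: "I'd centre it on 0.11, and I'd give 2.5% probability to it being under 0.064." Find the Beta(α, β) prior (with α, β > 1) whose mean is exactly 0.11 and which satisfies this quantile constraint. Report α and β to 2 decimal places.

α ≈ 15.48, β ≈ 125.28

With mean 0.11 fixed, write α = 0.11s, β = 0.89s where s = α+β.
Need P(θ < 0.064) = 0.025 under Beta(0.11s, 0.89s). Normal approximation: (q−m)/√(m(1−m)/s) ≈ z_{0.025} = -1.96, so s ≈ 0.11·0.89·(-1.96)²/(0.064−0.11)² = 177.7.
At s = 177.7: P(θ<0.064) ≈ 0.013. Adjusting to match 0.025 gives s ≈ 140.76.
So α = 0.11·140.76 ≈ 15.48, β = 0.89·140.76 ≈ 125.28.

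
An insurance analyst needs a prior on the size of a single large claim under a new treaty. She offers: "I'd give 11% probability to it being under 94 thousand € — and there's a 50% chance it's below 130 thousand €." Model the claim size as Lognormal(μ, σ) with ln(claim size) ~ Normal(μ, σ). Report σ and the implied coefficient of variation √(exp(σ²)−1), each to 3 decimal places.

If T ~ Lognormal(μ,σ) then ln T ~ Normal(μ,σ), so the p-quantile of ln T is μ + z_p·σ.
ln(94) = 4.543 and ln(130) = 4.868; z_{0.11} = -1.227, z_{0.5} = 0.
σ = (4.868 − 4.543)/(0 − (-1.227)) = 0.264.
μ = 4.543 − (-1.227)·0.264 = 4.868.
CV = √(exp(σ²)−1) = √(exp(0.0699)−1) = 0.269.

σ ≈ 0.264, CV ≈ 0.269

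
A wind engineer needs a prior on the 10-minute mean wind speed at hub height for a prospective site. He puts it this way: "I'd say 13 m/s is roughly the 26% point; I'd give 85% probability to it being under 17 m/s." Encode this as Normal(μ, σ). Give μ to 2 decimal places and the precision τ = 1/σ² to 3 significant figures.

μ = 14.53, τ = 0.176

The p-quantile of Normal(μ,σ) is μ + z_p·σ, with z_{0.26} = -0.6433 and z_{0.85} = 1.036.
Eliminate σ: μ = (z₂·x₁ − z₁·x₂)/(z₂ − z₁) = (1.036·13 − (-0.6433)·17)/1.68 = 14.53.
Then σ = (x₂ − x₁)/(z₂ − z₁) = (17 − 13)/1.68 = 2.38.
Precision τ = 1/σ² = 1/2.381² = 0.176.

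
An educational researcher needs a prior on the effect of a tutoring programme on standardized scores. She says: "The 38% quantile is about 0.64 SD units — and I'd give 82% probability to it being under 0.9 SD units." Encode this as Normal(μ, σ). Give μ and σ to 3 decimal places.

For Normal(μ,σ), the p-quantile is μ + z_p·σ. Here z_{0.38} = -0.3055, z_{0.82} = 0.9154.
So 0.64 = μ − 0.3055σ and 0.9 = μ + 0.9154σ.
Subtracting: σ = (0.9 − 0.64)/(0.9154 − (-0.3055)) = 0.213.
Then μ = 0.64 − (-0.3055)·0.213 = 0.705.

μ = 0.705, σ = 0.213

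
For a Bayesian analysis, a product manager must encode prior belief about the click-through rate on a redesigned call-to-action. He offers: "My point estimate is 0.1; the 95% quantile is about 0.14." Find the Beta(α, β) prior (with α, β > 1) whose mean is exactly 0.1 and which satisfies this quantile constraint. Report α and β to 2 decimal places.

α ≈ 17.20, β ≈ 154.76

With mean 0.1 fixed, write α = 0.1s, β = 0.9s where s = α+β.
Need P(θ < 0.14) = 0.95 under Beta(0.1s, 0.9s). Normal approximation: (q−m)/√(m(1−m)/s) ≈ z_{0.95} = 1.64, so s ≈ 0.1·0.9·(1.64)²/(0.14−0.1)² = 152.2.
At s = 152.2: P(θ<0.14) ≈ 0.940. Adjusting to match 0.95 gives s ≈ 171.95.
So α = 0.1·171.95 ≈ 17.20, β = 0.9·171.95 ≈ 154.76.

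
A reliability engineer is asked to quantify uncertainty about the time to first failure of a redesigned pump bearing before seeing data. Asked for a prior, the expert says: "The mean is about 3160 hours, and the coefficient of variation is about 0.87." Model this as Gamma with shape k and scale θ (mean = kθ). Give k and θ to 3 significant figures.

k ≈ 1.32, θ ≈ 2390

For Gamma(k, scale θ): mean = kθ, variance = kθ², so CV = 1/√k.
CV = 0.87, hence k = 1/CV² = 1.32.
Then θ = mean/k = 3160/1.32 = 2390.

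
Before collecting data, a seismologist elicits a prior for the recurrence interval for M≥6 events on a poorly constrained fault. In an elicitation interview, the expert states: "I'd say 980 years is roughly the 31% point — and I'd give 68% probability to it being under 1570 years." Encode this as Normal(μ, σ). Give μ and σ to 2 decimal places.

The p-quantile of Normal(μ,σ) is μ + z_p·σ, with z_{0.31} = -0.4959 and z_{0.68} = 0.4677.
Eliminate σ: μ = (z₂·x₁ − z₁·x₂)/(z₂ − z₁) = (0.4677·980 − (-0.4959)·1570)/0.9635 = 1283.62.
Then σ = (x₂ − x₁)/(z₂ − z₁) = (1570 − 980)/0.9635 = 612.32.

μ = 1283.62, σ = 612.32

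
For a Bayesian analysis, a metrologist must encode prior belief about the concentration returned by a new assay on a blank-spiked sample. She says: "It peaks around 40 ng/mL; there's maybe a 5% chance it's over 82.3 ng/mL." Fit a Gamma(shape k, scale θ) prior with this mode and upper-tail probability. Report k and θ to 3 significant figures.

Gamma(k,θ) with k>1 has mode (k−1)θ, so θ = 40/(k−1).
Need P(X < 82.3) = 0.95 with θ tied to k this way. Start at k = 2, θ = 40: P(X<82.3) ≈ 0.609.
Too low — raise k to concentrate. Iterating converges to k ≈ 6.31.
Then θ = 40/(6.31−1) ≈ 7.53.

k ≈ 6.31, θ ≈ 7.53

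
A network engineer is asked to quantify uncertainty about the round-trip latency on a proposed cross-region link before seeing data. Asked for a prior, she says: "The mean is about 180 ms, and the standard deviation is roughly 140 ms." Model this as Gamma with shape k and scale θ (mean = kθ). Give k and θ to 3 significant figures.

k ≈ 1.65, θ ≈ 109

For Gamma(k, scale θ): mean = kθ, variance = kθ², so CV = 1/√k.
CV = SD/mean = 140/180 = 0.7778, hence k = 1/CV² = 1.65.
Then θ = mean/k = 180/1.65 = 109.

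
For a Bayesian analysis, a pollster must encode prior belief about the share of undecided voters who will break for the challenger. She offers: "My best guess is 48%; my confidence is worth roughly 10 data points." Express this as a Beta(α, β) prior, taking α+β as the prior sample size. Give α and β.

α = 4.8, β = 5.2

Under the effective-sample-size interpretation, Beta(α, β) has prior mean α/(α+β) and prior sample size α+β.
So α+β = 10 and α/(α+β) = 0.48, giving α = 0.48·10 = 4.8 and β = 10 − 4.8 = 5.2.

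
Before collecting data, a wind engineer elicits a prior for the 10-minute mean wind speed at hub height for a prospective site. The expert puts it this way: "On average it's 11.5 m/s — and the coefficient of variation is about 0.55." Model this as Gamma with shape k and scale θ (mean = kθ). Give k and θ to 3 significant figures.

For Gamma(k, scale θ): mean = kθ, variance = kθ², so CV = 1/√k.
CV = 0.55, hence k = 1/CV² = 3.31.
Then θ = mean/k = 11.5/3.31 = 3.48.

k ≈ 3.31, θ ≈ 3.48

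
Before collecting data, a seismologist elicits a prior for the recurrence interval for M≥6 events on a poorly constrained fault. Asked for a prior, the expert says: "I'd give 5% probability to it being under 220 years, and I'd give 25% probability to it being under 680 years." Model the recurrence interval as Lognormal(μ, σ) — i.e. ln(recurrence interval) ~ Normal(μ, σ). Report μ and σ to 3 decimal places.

μ ≈ 7.306, σ ≈ 1.163

If T ~ Lognormal(μ,σ) then ln T ~ Normal(μ,σ), so the p-quantile of ln T is μ + z_p·σ.
ln(220) = 5.394 and ln(680) = 6.522; z_{0.05} = -1.645, z_{0.25} = -0.6745.
σ = (6.522 − 5.394)/(-0.6745 − (-1.645)) = 1.163.
μ = 5.394 − (-1.645)·1.163 = 7.306.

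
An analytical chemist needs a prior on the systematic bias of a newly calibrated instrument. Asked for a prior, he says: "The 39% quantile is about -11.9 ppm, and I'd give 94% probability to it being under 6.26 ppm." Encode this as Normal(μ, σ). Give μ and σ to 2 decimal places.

For Normal(μ,σ), the p-quantile is μ + z_p·σ. Here z_{0.39} = -0.2793, z_{0.94} = 1.555.
So -11.9 = μ − 0.2793σ and 6.26 = μ + 1.555σ.
Subtracting: σ = (6.26 − -11.9)/(1.555 − (-0.2793)) = 9.90.
Then μ = -11.9 − (-0.2793)·9.90 = -9.13.

μ = -9.13, σ = 9.90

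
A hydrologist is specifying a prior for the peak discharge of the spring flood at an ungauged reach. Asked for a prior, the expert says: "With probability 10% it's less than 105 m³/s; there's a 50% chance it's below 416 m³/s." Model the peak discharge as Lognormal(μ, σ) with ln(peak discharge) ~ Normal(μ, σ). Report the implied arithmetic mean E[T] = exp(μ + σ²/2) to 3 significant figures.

If T ~ Lognormal(μ,σ) then ln T ~ Normal(μ,σ), so the p-quantile of ln T is μ + z_p·σ.
ln(105) = 4.654 and ln(416) = 6.031; z_{0.1} = -1.282, z_{0.5} = 0.
σ = (6.031 − 4.654)/(0 − (-1.282)) = 1.074.
μ = 4.654 − (-1.282)·1.074 = 6.031.
E[T] = exp(μ + σ²/2) = exp(6.031 + 0.5770) = 741 m³/s.

E[T] ≈ 741 m³/s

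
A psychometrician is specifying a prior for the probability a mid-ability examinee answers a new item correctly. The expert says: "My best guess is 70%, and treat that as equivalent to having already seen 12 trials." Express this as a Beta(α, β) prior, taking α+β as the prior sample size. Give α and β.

Under the effective-sample-size interpretation, Beta(α, β) has prior mean α/(α+β) and prior sample size α+β.
So α+β = 12 and α/(α+β) = 0.7, giving α = 0.7·12 = 8.4 and β = 12 − 8.4 = 3.6.

α = 8.4, β = 3.6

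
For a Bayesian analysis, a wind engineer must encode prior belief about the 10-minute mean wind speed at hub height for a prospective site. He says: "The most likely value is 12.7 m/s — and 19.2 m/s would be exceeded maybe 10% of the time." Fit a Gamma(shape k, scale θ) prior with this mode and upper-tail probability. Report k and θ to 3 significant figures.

k ≈ 11.9, θ ≈ 1.16

Gamma(k,θ) with k>1 has mode (k−1)θ, so θ = 12.7/(k−1).
Need P(X < 19.2) = 0.9 with θ tied to k this way. Start at k = 2, θ = 12.7: P(X<19.2) ≈ 0.446.
Too low — raise k to concentrate. Iterating converges to k ≈ 11.9.
Then θ = 12.7/(11.9−1) ≈ 1.16.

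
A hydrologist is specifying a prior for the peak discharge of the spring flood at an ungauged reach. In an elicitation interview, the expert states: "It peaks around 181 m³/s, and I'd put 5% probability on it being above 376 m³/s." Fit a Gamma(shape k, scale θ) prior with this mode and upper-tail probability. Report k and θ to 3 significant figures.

k ≈ 6.17, θ ≈ 35

Gamma(k,θ) with k>1 has mode (k−1)θ, so θ = 181/(k−1).
Need P(X < 376) = 0.95 with θ tied to k this way. Start at k = 2, θ = 181: P(X<376) ≈ 0.615.
Too low — raise k to concentrate. Iterating converges to k ≈ 6.17.
Then θ = 181/(6.17−1) ≈ 35.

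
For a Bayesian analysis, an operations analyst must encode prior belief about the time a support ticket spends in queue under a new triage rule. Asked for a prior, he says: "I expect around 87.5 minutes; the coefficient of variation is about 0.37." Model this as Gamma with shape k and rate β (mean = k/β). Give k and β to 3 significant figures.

k ≈ 7.3, β ≈ 0.0835

For Gamma(k, rate β): mean = k/β, variance = k/β², so CV = 1/√k.
CV = 0.37, hence k = 1/CV² = 7.3.
Then β = k/mean = 7.3/87.5 = 0.0835.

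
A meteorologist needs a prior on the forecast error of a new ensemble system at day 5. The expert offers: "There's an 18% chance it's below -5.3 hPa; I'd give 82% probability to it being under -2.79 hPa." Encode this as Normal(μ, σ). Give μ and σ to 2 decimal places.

μ = -4.04, σ = 1.37

For Normal(μ,σ), the p-quantile is μ + z_p·σ. Here z_{0.18} = -0.9154, z_{0.82} = 0.9154.
So -5.3 = μ − 0.9154σ and -2.79 = μ + 0.9154σ.
Subtracting: σ = (-2.79 − -5.3)/(0.9154 − (-0.9154)) = 1.37.
Then μ = -5.3 − (-0.9154)·1.37 = -4.04.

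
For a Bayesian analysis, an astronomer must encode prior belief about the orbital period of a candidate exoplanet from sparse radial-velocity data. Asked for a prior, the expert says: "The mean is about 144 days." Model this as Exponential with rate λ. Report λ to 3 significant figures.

λ ≈ 0.00694

Exponential mean = 1/λ, so λ = 1/144.0 = 0.00694.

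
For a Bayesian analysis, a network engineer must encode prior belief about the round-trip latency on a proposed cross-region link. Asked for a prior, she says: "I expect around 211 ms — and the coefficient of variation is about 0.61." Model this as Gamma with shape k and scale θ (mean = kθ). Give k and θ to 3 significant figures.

k ≈ 2.69, θ ≈ 78.5

For Gamma(k, scale θ): mean = kθ, variance = kθ², so CV = 1/√k.
CV = 0.61, hence k = 1/CV² = 2.69.
Then θ = mean/k = 211/2.69 = 78.5.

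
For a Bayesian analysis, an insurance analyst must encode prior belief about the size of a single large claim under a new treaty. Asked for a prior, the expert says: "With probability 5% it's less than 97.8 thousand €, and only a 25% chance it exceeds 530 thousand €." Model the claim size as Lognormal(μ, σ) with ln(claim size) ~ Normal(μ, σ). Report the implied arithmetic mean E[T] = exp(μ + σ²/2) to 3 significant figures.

If T ~ Lognormal(μ,σ) then ln T ~ Normal(μ,σ), so the p-quantile of ln T is μ + z_p·σ.
ln(97.8) = 4.583 and ln(530) = 6.273; z_{0.05} = -1.645, z_{0.75} = 0.6745.
σ = (6.273 − 4.583)/(0.6745 − (-1.645)) = 0.729.
μ = 4.583 − (-1.645)·0.729 = 5.781.
E[T] = exp(μ + σ²/2) = exp(5.781 + 0.2655) = 423 thousand €.

E[T] ≈ 423 thousand €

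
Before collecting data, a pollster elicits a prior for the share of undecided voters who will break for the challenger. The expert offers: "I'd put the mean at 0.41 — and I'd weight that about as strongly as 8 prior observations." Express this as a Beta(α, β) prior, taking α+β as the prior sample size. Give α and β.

Under the effective-sample-size interpretation, Beta(α, β) has prior mean α/(α+β) and prior sample size α+β.
So α+β = 8 and α/(α+β) = 0.41, giving α = 0.41·8 = 3.28 and β = 8 − 3.28 = 4.72.

α = 3.28, β = 4.72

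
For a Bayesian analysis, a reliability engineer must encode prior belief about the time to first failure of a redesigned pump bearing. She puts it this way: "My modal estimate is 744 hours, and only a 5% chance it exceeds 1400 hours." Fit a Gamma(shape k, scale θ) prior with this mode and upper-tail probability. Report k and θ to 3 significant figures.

k ≈ 7.96, θ ≈ 107

Gamma(k,θ) with k>1 has mode (k−1)θ, so θ = 744/(k−1).
Need P(X < 1400) = 0.95 with θ tied to k this way. Start at k = 2, θ = 744: P(X<1400) ≈ 0.561.
Too low — raise k to concentrate. Iterating converges to k ≈ 7.96.
Then θ = 744/(7.96−1) ≈ 107.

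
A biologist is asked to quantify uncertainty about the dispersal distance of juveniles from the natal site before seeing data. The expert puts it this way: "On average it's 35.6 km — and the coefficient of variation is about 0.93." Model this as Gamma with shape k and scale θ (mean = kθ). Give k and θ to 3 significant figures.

For Gamma(k, scale θ): mean = kθ, variance = kθ², so CV = 1/√k.
CV = 0.93, hence k = 1/CV² = 1.16.
Then θ = mean/k = 35.6/1.16 = 30.8.

k ≈ 1.16, θ ≈ 30.8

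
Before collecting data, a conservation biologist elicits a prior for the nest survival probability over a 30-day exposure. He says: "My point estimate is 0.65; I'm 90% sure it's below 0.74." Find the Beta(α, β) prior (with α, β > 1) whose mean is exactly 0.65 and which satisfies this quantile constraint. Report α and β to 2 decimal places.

With mean 0.65 fixed, write α = 0.65s, β = 0.35s where s = α+β.
Need P(θ < 0.74) = 0.9 under Beta(0.65s, 0.35s). Normal approximation: (q−m)/√(m(1−m)/s) ≈ z_{0.9} = 1.28, so s ≈ 0.65·0.35·(1.28)²/(0.74−0.65)² = 46.1.
At s = 46.1: P(θ<0.74) ≈ 0.905. Adjusting to match 0.9 gives s ≈ 44.18.
So α = 0.65·44.18 ≈ 28.71, β = 0.35·44.18 ≈ 15.46.

α ≈ 28.71, β ≈ 15.46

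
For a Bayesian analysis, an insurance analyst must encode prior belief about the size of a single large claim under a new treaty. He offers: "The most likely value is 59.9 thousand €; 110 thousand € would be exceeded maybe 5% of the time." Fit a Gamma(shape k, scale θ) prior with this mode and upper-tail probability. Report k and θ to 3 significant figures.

Gamma(k,θ) with k>1 has mode (k−1)θ, so θ = 59.9/(k−1).
Need P(X < 110) = 0.95 with θ tied to k this way. Start at k = 2, θ = 59.9: P(X<110) ≈ 0.548.
Too low — raise k to concentrate. Iterating converges to k ≈ 8.54.
Then θ = 59.9/(8.54−1) ≈ 7.95.

k ≈ 8.54, θ ≈ 7.95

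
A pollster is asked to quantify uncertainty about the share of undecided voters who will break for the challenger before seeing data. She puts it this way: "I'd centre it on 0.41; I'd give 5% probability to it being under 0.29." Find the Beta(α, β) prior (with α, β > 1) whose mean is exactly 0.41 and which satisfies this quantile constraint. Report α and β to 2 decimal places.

α ≈ 17.53, β ≈ 25.23

With mean 0.41 fixed, write α = 0.41s, β = 0.59s where s = α+β.
Need P(θ < 0.29) = 0.05 under Beta(0.41s, 0.59s). Normal approximation: (q−m)/√(m(1−m)/s) ≈ z_{0.05} = -1.64, so s ≈ 0.41·0.59·(-1.64)²/(0.29−0.41)² = 45.4.
At s = 45.4: P(θ<0.29) ≈ 0.045. Adjusting to match 0.05 gives s ≈ 42.76.
So α = 0.41·42.76 ≈ 17.53, β = 0.59·42.76 ≈ 25.23.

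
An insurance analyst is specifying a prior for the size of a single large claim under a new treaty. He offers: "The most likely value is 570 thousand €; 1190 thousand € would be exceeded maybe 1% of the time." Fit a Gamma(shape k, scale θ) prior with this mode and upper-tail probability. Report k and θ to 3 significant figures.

k ≈ 9.99, θ ≈ 63.4

Gamma(k,θ) with k>1 has mode (k−1)θ, so θ = 570/(k−1).
Need P(X < 1190) = 0.99 with θ tied to k this way. Start at k = 2, θ = 570: P(X<1190) ≈ 0.617.
Too low — raise k to concentrate. Iterating converges to k ≈ 9.99.
Then θ = 570/(9.99−1) ≈ 63.4.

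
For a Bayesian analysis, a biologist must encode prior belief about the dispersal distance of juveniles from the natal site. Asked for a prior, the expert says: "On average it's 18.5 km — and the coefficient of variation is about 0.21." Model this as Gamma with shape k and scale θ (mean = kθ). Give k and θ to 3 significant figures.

For Gamma(k, scale θ): mean = kθ, variance = kθ², so CV = 1/√k.
CV = 0.21, hence k = 1/CV² = 22.7.
Then θ = mean/k = 18.5/22.7 = 0.816.

k ≈ 22.7, θ ≈ 0.816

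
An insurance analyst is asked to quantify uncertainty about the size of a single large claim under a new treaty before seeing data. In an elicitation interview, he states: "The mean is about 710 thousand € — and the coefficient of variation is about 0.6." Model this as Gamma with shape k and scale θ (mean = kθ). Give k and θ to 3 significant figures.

k ≈ 2.78, θ ≈ 256

For Gamma(k, scale θ): mean = kθ, variance = kθ², so CV = 1/√k.
CV = 0.6, hence k = 1/CV² = 2.78.
Then θ = mean/k = 710/2.78 = 256.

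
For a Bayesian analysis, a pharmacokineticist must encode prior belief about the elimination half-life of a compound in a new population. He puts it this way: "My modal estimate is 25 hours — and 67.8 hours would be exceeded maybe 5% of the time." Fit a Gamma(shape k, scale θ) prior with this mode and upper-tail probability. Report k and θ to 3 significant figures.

Gamma(k,θ) with k>1 has mode (k−1)θ, so θ = 25/(k−1).
Need P(X < 67.8) = 0.95 with θ tied to k this way. Start at k = 2, θ = 25: P(X<67.8) ≈ 0.754.
Too low — raise k to concentrate. Iterating converges to k ≈ 3.7.
Then θ = 25/(3.7−1) ≈ 9.26.

k ≈ 3.7, θ ≈ 9.26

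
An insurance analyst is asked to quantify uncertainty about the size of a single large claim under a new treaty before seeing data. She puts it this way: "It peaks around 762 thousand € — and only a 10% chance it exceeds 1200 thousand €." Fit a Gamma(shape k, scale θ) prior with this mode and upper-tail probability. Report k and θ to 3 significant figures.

Gamma(k,θ) with k>1 has mode (k−1)θ, so θ = 762/(k−1).
Need P(X < 1200) = 0.9 with θ tied to k this way. Start at k = 2, θ = 762: P(X<1200) ≈ 0.467.
Too low — raise k to concentrate. Iterating converges to k ≈ 10.1.
Then θ = 762/(10.1−1) ≈ 83.8.

k ≈ 10.1, θ ≈ 83.8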